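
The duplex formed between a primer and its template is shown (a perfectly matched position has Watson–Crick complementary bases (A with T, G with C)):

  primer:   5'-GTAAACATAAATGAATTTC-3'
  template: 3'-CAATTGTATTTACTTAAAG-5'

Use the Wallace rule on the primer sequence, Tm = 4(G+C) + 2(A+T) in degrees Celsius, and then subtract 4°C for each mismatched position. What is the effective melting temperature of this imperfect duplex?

42°C

Primer base counts: A=9, T=6, G=2, C=2 → A+T=15, G+C=4
Perfect-match Tm = 2(15) + 4(4) = 30 + 16 = 46°C
Mismatches (positions where the bases are not complementary): 1 (at position 3)
Effective Tm = 46 − 1×4 = 46 − 4 = 42°C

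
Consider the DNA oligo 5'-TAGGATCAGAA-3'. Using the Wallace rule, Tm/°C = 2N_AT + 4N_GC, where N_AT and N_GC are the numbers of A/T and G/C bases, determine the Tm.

30°C

Scanning the sequence gives T=2, G=3, C=1, A=5.
So N_AT = 7 and N_GC = 4.
Tm = 2×7 + 4×4 = 30°C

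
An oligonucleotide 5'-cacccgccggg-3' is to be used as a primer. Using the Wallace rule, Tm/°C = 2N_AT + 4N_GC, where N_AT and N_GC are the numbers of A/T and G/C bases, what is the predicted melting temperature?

Scanning the sequence gives A=1, C=6, T=0, G=4.
AT pairs contribute 1, GC pairs contribute 10.
Tm = 2×1 + 4×10 = 42°C

42°C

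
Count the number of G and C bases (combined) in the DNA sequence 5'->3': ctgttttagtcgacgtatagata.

Counting bases: C=3, A=6, G=5, T=9
Total G or C: 5 + 3 = 8

8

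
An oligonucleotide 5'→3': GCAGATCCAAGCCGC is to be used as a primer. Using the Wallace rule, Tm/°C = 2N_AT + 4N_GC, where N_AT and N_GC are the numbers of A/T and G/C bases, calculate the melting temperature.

Scanning the sequence gives C=6, G=4, T=1, A=4.
AT pairs contribute 5, GC pairs contribute 10.
Tm = 2(5) + 4(10) = 10 + 40 = 50°C

50°C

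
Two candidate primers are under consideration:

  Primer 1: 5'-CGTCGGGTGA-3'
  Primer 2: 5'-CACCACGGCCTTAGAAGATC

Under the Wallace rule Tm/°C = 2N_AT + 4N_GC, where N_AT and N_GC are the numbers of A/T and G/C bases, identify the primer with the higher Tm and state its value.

Primer 1: A+T=3, G+C=7 → Tm = 2(3)+4(7) = 34°C
Primer 2: A+T=9, G+C=11 → Tm = 2(9)+4(11) = 62°C
34°C vs 62°C → primer 2 is higher.

Primer 2, 62°C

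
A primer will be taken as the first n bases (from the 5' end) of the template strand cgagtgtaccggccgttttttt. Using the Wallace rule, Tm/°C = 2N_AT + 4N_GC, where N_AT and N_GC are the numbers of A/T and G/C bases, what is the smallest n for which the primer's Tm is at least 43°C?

First 12 bases: CGAGTGTACCGG → Tm = 40°C (< 43°C)
First 13 bases: CGAGTGTACCGGC → Tm = 44°C (≥ 43°C)
Since every base adds ≥2°C, Tm only increases with n, so the threshold is first crossed at n = 13.

n = 13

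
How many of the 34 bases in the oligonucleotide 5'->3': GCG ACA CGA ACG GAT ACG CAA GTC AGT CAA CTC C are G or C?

19

C=11, G=8, T=4, A=11
Total G or C: 8 + 11 = 19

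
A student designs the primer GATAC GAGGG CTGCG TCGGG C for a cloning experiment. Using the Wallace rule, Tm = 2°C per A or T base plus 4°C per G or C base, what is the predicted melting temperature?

72°C

Counting bases: G=10, C=5, T=3, A=3
A+T = 6, G+C = 15
Tm = 2×6 + 4×15 = 72°C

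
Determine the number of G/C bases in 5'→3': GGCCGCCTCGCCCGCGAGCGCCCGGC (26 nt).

24

T=1, A=1, G=10, C=14
G+C = 10 + 14 = 24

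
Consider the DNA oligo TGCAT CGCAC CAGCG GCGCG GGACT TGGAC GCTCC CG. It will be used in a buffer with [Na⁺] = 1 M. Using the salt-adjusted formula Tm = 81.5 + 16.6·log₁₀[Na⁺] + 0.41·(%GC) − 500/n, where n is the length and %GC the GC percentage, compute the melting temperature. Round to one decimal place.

97.9°C

Length n = 37. Base counts: G=13, T=5, A=5, C=14
G+C = 27, so %GC = 27/37 × 100 = 72.973%
Salt term: 16.6 × (0) = 0
GC term: 0.41 × 72.973 = 29.919; length term: −500/37 = −13.514
Tm = 81.5 + (0) + 29.919 − 13.514 = 97.905 → 97.9°C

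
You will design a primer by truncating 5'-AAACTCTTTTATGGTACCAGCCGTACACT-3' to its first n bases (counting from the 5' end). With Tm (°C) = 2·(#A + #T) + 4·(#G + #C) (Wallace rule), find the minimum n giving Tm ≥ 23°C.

n = 10

First 9 bases: AAACTCTTT → Tm = 22°C (< 23°C)
First 10 bases: AAACTCTTTT → Tm = 24°C (≥ 23°C)
Each additional base adds 2°C (A/T) or 4°C (G/C), so Tm is non-decreasing in n; n = 10 is the first length to reach 23°C.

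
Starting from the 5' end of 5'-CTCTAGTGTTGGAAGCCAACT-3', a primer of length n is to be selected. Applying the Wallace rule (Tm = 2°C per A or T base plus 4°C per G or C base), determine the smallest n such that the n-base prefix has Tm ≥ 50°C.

n = 17

First 16 bases: CTCTAGTGTTGGAAGC → Tm = 48°C (< 50°C)
First 17 bases: CTCTAGTGTTGGAAGCC → Tm = 52°C (≥ 50°C)
Since every base adds ≥2°C, Tm only increases with n, so the threshold is first crossed at n = 17.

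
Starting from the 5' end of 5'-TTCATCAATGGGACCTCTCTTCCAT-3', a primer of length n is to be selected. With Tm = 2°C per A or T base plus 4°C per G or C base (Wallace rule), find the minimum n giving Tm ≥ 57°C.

First 19 bases: TTCATCAATGGGACCTCTC → Tm = 56°C (< 57°C)
First 20 bases: TTCATCAATGGGACCTCTCT → Tm = 58°C (≥ 57°C)
Since every base adds ≥2°C, Tm only increases with n, so the threshold is first crossed at n = 20.

n = 20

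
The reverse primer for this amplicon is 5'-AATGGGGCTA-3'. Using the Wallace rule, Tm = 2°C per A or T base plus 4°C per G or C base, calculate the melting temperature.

30°C

Scanning the sequence gives T=2, A=3, G=4, C=1.
So N_AT = 5 and N_GC = 5.
Tm = 2(5) + 4(5) = 10 + 20 = 30°C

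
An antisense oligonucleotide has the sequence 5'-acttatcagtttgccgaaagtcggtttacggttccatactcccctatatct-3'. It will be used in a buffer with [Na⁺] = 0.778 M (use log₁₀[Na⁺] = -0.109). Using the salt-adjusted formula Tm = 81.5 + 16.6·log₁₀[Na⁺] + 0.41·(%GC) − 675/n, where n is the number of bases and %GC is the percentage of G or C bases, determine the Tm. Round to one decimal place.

Length n = 51. Counting bases: G=8, T=18, A=11, C=14
G+C = 22, so %GC = 22/51 × 100 = 43.137%
Salt term: 16.6 × (-0.109) = -1.809
GC term: 0.41 × 43.137 = 17.686; length term: −675/51 = −13.235
Tm = 81.5 + (-1.809) + 17.686 − 13.235 = 84.142 → 84.1°C

84.1°C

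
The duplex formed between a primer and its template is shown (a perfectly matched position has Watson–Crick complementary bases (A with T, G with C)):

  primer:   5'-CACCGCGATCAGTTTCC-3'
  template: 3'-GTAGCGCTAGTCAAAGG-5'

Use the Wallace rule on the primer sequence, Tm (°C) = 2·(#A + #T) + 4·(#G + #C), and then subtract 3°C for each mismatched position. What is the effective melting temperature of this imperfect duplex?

51°C

Primer base counts: A=3, T=4, G=3, C=7 → A+T=7, G+C=10
Perfect-match Tm = 2(7) + 4(10) = 14 + 40 = 54°C
Mismatches (positions where the bases are not complementary): 1 (at position 3)
Effective Tm = 54 − 1×3 = 54 − 3 = 51°C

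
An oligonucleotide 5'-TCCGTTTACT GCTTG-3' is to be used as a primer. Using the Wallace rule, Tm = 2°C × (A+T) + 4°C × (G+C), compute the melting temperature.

44°C

Counting bases: C=4, G=3, A=1, T=7
So N_AT = 8 and N_GC = 7.
Tm = 2×8 + 4×7 = 44°C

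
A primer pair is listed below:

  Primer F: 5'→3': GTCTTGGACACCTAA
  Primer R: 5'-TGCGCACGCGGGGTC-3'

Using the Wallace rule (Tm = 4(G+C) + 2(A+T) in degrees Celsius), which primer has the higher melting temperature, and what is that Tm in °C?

Primer R, 54°C

Primer F: A+T=8, G+C=7 → Tm = 2(8)+4(7) = 44°C
Primer R: A+T=3, G+C=12 → Tm = 2(3)+4(12) = 54°C
44°C vs 54°C → primer R is higher.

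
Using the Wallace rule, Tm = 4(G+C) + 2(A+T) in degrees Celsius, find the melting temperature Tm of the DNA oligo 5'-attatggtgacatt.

C=1, G=3, T=6, A=4
A+T = 10, G+C = 4
Tm = 2(10) + 4(4) = 20 + 16 = 36°C

36°C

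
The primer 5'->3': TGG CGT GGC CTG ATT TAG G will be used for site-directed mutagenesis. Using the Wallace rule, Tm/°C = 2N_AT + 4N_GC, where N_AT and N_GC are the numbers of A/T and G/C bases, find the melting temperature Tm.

60°C

Base counts: C=3, G=8, A=2, T=6
A+T = 8, G+C = 11
Tm = 2×8 + 4×11 = 60°C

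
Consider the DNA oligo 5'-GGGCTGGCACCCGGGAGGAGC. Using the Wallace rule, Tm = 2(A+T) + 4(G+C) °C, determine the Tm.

Scanning the sequence gives C=6, T=1, G=11, A=3.
AT pairs contribute 4, GC pairs contribute 17.
Tm = 2(4) + 4(17) = 8 + 68 = 76°C

76°C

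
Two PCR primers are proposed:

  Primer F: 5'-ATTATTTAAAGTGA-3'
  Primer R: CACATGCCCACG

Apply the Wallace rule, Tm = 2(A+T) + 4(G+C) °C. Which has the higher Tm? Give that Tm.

Primer R, 40°C

Primer F: A+T=12, G+C=2 → Tm = 2(12)+4(2) = 32°C
Primer R: A+T=4, G+C=8 → Tm = 2(4)+4(8) = 40°C
32°C vs 40°C → primer R is higher.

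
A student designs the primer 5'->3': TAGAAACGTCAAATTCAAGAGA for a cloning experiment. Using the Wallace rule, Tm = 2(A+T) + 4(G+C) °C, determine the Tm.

58°C

Base counts: G=4, T=4, A=11, C=3
A+T = 15, G+C = 7
Tm = 2(15) + 4(7) = 30 + 28 = 58°C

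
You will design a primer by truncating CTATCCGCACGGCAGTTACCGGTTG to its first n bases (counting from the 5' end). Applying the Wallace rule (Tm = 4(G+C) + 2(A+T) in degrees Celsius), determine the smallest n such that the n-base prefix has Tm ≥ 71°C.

n = 22

First 21 bases: CTATCCGCACGGCAGTTACCG → Tm = 68°C (< 71°C)
First 22 bases: CTATCCGCACGGCAGTTACCGG → Tm = 72°C (≥ 71°C)
Since every base adds ≥2°C, Tm only increases with n, so the threshold is first crossed at n = 22.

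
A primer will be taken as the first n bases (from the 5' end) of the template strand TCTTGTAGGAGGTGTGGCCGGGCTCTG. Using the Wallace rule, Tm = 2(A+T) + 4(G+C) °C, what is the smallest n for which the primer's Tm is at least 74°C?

n = 23

First 22 bases: TCTTGTAGGAGGTGTGGCCGGG → Tm = 72°C (< 74°C)
First 23 bases: TCTTGTAGGAGGTGTGGCCGGGC → Tm = 76°C (≥ 74°C)
Each additional base adds 2°C (A/T) or 4°C (G/C), so Tm is non-decreasing in n; n = 23 is the first length to reach 74°C.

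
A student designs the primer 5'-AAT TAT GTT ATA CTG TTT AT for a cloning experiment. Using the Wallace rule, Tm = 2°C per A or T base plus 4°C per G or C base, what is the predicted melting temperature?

Counting bases: A=6, G=2, C=1, T=11
So N_AT = 17 and N_GC = 3.
Tm = 2×17 + 4×3 = 46°C

46°C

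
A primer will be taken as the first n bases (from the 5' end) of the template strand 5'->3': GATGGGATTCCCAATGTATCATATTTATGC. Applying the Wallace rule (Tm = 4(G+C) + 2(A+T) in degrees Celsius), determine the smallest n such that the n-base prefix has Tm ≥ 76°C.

First 28 bases: GATGGGATTCCCAATGTATCATATTTAT → Tm = 74°C (< 76°C)
First 29 bases: GATGGGATTCCCAATGTATCATATTTATG → Tm = 78°C (≥ 76°C)
Since every base adds ≥2°C, Tm only increases with n, so the threshold is first crossed at n = 29.

n = 29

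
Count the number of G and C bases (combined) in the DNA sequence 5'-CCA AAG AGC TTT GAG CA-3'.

8

Scanning the sequence gives C=4, A=6, G=4, T=3.
Total G or C: 4 + 4 = 8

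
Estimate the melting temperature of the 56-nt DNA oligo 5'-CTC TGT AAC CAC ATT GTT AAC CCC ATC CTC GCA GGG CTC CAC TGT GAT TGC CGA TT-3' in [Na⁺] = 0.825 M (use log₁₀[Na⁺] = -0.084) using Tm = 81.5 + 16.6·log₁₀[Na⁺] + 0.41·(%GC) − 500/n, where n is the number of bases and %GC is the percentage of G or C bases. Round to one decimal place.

92.4°C

Length n = 56. Scanning the sequence gives G=10, T=16, A=11, C=19.
G+C = 29, so %GC = 29/56 × 100 = 51.786%
Salt term: 16.6 × (-0.084) = -1.394
GC term: 0.41 × 51.786 = 21.232; length term: −500/56 = −8.929
Tm = 81.5 + (-1.394) + 21.232 − 8.929 = 92.409 → 92.4°C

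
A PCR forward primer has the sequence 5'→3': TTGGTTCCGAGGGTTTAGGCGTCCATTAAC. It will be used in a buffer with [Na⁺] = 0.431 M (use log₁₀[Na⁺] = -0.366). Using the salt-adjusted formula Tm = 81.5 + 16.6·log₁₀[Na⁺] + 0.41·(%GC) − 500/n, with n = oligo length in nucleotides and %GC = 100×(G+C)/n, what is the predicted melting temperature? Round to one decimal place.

Length n = 30. G=9, C=6, A=5, T=10
G+C = 15, so %GC = 15/30 × 100 = 50%
Salt term: 16.6 × (-0.366) = -6.076
GC term: 0.41 × 50 = 20.5; length term: −500/30 = −16.667
Tm = 81.5 + (-6.076) + 20.5 − 16.667 = 79.257 → 79.3°C

79.3°C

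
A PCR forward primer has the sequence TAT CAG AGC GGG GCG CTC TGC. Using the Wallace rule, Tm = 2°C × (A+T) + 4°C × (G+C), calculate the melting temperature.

70°C

Counting bases: C=6, G=8, T=4, A=3
AT pairs contribute 7, GC pairs contribute 14.
Tm = 2×7 + 4×14 = 70°C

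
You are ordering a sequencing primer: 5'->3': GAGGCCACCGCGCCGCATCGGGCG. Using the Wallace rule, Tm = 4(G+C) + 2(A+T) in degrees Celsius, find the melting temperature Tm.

88°C

Scanning the sequence gives A=3, C=10, T=1, G=10.
A+T = 4, G+C = 20
Tm = 2×4 + 4×20 = 88°C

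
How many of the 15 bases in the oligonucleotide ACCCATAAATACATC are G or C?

T=3, C=5, G=0, A=7
Total G or C: 0 + 5 = 5

5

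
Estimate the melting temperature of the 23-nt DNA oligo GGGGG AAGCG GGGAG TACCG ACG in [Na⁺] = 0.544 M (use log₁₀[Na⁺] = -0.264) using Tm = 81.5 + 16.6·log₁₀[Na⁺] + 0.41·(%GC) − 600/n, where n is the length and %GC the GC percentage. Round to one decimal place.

81.3°C

Length n = 23. Counting bases: C=4, T=1, G=13, A=5
G+C = 17, so %GC = 17/23 × 100 = 73.913%
Salt term: 16.6 × (-0.264) = -4.382
GC term: 0.41 × 73.913 = 30.304; length term: −600/23 = −26.087
Tm = 81.5 + (-4.382) + 30.304 − 26.087 = 81.335 → 81.3°C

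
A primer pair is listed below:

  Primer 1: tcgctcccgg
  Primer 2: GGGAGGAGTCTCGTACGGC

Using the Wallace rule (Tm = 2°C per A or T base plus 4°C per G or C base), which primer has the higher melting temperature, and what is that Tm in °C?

Primer 2, 64°C

Primer 1: A+T=2, G+C=8 → Tm = 2(2)+4(8) = 36°C
Primer 2: A+T=6, G+C=13 → Tm = 2(6)+4(13) = 64°C
36°C vs 64°C → primer 2 is higher.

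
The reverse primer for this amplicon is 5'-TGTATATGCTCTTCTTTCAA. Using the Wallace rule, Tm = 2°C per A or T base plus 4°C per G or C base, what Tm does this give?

G=2, C=4, A=4, T=10
A+T = 14, G+C = 6
Tm = 2×14 + 4×6 = 52°C

52°C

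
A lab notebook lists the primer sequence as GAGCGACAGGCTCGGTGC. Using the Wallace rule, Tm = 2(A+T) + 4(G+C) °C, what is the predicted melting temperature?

62°C

Scanning the sequence gives A=3, C=5, G=8, T=2.
So N_AT = 5 and N_GC = 13.
Tm = 2×5 + 4×13 = 62°C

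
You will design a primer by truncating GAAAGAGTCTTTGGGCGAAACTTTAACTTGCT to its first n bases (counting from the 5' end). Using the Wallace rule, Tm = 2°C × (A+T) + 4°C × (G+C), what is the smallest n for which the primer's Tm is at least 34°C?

First 12 bases: GAAAGAGTCTTT → Tm = 32°C (< 34°C)
First 13 bases: GAAAGAGTCTTTG → Tm = 36°C (≥ 34°C)
Since every base adds ≥2°C, Tm only increases with n, so the threshold is first crossed at n = 13.

n = 13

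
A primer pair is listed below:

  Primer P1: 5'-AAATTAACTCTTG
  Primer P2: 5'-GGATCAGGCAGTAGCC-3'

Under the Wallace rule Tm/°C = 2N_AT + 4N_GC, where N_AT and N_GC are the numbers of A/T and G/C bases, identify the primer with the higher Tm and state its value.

Primer P2, 52°C

Primer P1: A+T=10, G+C=3 → Tm = 2(10)+4(3) = 32°C
Primer P2: A+T=6, G+C=10 → Tm = 2(6)+4(10) = 52°C
32°C vs 52°C → primer P2 is higher.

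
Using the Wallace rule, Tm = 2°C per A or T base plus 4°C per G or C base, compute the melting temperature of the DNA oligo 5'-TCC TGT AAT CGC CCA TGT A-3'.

A=4, T=6, C=6, G=3
A+T = 10, G+C = 9
Tm = 2×10 + 4×9 = 56°C

56°C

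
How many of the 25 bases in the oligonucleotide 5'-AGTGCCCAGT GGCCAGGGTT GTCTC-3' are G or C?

16

Counting bases: T=6, C=7, A=3, G=9
G+C = 9 + 7 = 16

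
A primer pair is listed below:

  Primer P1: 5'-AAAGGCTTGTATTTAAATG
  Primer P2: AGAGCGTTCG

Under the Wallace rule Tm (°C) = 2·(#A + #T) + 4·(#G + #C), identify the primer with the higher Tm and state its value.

Primer P1: A+T=14, G+C=5 → Tm = 2(14)+4(5) = 48°C
Primer P2: A+T=4, G+C=6 → Tm = 2(4)+4(6) = 32°C
48°C vs 32°C → primer P1 is higher.

Primer P1, 48°C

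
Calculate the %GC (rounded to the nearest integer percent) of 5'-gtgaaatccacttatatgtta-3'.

Counting bases: G=3, C=3, A=7, T=8
G+C = 3 + 3 = 6 out of 21 bases
%GC = 6/21 × 100 = 28.57% ≈ 29%

29%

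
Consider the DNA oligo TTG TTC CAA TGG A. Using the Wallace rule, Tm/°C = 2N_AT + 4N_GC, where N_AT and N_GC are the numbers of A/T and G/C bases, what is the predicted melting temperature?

36°C

T=5, C=2, G=3, A=3
AT pairs contribute 8, GC pairs contribute 5.
Tm = 2×8 + 4×5 = 36°C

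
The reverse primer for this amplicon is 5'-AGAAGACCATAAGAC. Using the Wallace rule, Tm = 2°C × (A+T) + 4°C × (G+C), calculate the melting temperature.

G=3, C=3, A=8, T=1
A+T = 9, G+C = 6
Tm = 2×9 + 4×6 = 42°C

42°C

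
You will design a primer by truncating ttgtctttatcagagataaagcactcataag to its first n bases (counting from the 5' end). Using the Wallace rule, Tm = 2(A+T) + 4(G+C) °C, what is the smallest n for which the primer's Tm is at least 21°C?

First 8 bases: TTGTCTTT → Tm = 20°C (< 21°C)
First 9 bases: TTGTCTTTA → Tm = 22°C (≥ 21°C)
Each additional base adds 2°C (A/T) or 4°C (G/C), so Tm is non-decreasing in n; n = 9 is the first length to reach 21°C.

n = 9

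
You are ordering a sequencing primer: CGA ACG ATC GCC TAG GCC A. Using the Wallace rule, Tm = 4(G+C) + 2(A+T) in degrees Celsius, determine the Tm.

G=5, A=5, T=2, C=7
So N_AT = 7 and N_GC = 12.
Tm = 2(7) + 4(12) = 14 + 48 = 62°C

62°C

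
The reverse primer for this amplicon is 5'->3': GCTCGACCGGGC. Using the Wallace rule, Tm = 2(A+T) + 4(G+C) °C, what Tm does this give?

G=5, C=5, A=1, T=1
So N_AT = 2 and N_GC = 10.
Tm = 4·10 + 2·2 = 40 + 4 = 44°C

44°C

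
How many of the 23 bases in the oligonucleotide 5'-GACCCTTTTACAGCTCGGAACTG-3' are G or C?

C=7, G=5, A=5, T=6
Total G or C: 5 + 7 = 12

12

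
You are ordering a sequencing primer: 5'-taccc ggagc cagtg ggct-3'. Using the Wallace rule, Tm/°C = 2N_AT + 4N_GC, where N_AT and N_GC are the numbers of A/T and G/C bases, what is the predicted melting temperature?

Scanning the sequence gives C=6, G=7, A=3, T=3.
So N_AT = 6 and N_GC = 13.
Tm = 4·13 + 2·6 = 52 + 12 = 64°C

64°C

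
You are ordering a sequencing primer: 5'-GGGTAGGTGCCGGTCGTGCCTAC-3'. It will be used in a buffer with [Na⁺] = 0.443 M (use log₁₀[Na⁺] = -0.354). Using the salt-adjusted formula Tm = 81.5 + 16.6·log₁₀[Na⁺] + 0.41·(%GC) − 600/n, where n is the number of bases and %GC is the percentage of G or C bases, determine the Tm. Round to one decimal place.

Length n = 23. Base counts: T=5, A=2, G=10, C=6
G+C = 16, so %GC = 16/23 × 100 = 69.565%
Salt term: 16.6 × (-0.354) = -5.876
GC term: 0.41 × 69.565 = 28.522; length term: −600/23 = −26.087
Tm = 81.5 + (-5.876) + 28.522 − 26.087 = 78.059 → 78.1°C

78.1°C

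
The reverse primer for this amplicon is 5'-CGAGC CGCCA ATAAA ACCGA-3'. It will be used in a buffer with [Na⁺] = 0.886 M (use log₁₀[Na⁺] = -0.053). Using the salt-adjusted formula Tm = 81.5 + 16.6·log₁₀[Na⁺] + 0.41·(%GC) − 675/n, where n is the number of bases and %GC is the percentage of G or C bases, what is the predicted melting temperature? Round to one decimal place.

69.4°C

Length n = 20. C=7, A=8, G=4, T=1
G+C = 11, so %GC = 11/20 × 100 = 55%
Salt term: 16.6 × (-0.053) = -0.88
GC term: 0.41 × 55 = 22.55; length term: −675/20 = −33.75
Tm = 81.5 + (-0.88) + 22.55 − 33.75 = 69.42 → 69.4°C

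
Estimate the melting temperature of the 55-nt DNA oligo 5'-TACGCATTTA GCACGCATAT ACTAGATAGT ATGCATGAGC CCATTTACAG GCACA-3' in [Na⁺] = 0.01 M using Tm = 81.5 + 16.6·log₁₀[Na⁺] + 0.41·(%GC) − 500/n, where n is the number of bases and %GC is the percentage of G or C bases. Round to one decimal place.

Length n = 55. Scanning the sequence gives A=18, C=13, G=10, T=14.
G+C = 23, so %GC = 23/55 × 100 = 41.818%
Salt term: 16.6 × (-2) = -33.2
GC term: 0.41 × 41.818 = 17.145; length term: −500/55 = −9.091
Tm = 81.5 + (-33.2) + 17.145 − 9.091 = 56.354 → 56.4°C

56.4°C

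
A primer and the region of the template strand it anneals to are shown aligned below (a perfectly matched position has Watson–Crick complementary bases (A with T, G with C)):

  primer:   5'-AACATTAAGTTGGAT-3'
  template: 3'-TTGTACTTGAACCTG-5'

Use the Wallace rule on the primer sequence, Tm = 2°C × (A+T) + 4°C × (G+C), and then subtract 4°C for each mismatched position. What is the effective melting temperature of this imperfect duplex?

26°C

Primer base counts: A=6, T=5, G=3, C=1 → A+T=11, G+C=4
Perfect-match Tm = 2(11) + 4(4) = 22 + 16 = 38°C
Mismatches (positions where the bases are not complementary): 3 (at positions 6, 9, 15)
Effective Tm = 38 − 3×4 = 38 − 12 = 26°C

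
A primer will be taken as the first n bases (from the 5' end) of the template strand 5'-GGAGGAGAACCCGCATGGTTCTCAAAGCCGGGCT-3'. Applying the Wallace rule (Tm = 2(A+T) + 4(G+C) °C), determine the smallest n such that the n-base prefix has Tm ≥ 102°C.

First 31 bases: GGAGGAGAACCCGCATGGTTCTCAAAGCCGG → Tm = 100°C (< 102°C)
First 32 bases: GGAGGAGAACCCGCATGGTTCTCAAAGCCGGG → Tm = 104°C (≥ 102°C)
Each additional base adds 2°C (A/T) or 4°C (G/C), so Tm is non-decreasing in n; n = 32 is the first length to reach 102°C.

n = 32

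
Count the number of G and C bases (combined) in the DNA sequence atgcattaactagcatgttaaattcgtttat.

A=10, C=4, T=13, G=4
Total G or C: 4 + 4 = 8

8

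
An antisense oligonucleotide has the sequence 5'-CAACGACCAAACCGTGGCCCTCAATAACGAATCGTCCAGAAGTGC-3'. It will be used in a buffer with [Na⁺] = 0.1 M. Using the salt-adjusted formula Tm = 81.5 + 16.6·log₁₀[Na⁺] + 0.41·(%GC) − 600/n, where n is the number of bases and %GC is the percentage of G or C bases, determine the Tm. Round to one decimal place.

Length n = 45. Base counts: A=15, G=9, T=6, C=15
G+C = 24, so %GC = 24/45 × 100 = 53.333%
Salt term: 16.6 × (-1) = -16.6
GC term: 0.41 × 53.333 = 21.867; length term: −600/45 = −13.333
Tm = 81.5 + (-16.6) + 21.867 − 13.333 = 73.434 → 73.4°C

73.4°C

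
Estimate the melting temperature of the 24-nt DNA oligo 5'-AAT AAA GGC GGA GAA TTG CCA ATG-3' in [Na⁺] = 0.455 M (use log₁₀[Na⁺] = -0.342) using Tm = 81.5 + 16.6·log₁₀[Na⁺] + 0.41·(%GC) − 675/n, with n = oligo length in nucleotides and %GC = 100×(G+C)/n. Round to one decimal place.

Length n = 24. T=4, G=7, A=10, C=3
G+C = 10, so %GC = 10/24 × 100 = 41.667%
Salt term: 16.6 × (-0.342) = -5.677
GC term: 0.41 × 41.667 = 17.083; length term: −675/24 = −28.125
Tm = 81.5 + (-5.677) + 17.083 − 28.125 = 64.781 → 64.8°C

64.8°C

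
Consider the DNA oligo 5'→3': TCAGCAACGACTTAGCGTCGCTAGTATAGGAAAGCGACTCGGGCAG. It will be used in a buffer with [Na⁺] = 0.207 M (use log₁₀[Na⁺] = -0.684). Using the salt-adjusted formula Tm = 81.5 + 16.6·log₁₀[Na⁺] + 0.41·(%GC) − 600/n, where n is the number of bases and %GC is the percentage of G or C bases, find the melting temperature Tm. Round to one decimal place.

79.4°C

Length n = 46. Scanning the sequence gives T=8, G=14, A=13, C=11.
G+C = 25, so %GC = 25/46 × 100 = 54.348%
Salt term: 16.6 × (-0.684) = -11.354
GC term: 0.41 × 54.348 = 22.283; length term: −600/46 = −13.043
Tm = 81.5 + (-11.354) + 22.283 − 13.043 = 79.386 → 79.4°C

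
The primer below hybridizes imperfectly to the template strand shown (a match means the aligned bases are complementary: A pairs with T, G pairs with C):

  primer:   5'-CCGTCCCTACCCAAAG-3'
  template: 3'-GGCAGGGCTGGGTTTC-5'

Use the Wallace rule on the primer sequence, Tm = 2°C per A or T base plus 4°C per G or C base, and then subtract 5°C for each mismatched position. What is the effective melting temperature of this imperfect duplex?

Primer base counts: A=4, T=2, G=2, C=8 → A+T=6, G+C=10
Perfect-match Tm = 2(6) + 4(10) = 12 + 40 = 52°C
Mismatches (positions where the bases are not complementary): 1 (at position 8)
Effective Tm = 52 − 1×5 = 52 − 5 = 47°C

47°C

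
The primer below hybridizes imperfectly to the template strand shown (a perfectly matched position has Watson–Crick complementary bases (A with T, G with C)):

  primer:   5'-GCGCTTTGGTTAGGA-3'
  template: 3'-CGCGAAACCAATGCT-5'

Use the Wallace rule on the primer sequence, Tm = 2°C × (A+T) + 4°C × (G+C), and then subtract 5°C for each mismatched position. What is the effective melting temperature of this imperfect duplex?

Primer base counts: A=2, T=5, G=6, C=2 → A+T=7, G+C=8
Perfect-match Tm = 2(7) + 4(8) = 14 + 32 = 46°C
Mismatches (positions where the bases are not complementary): 1 (at position 13)
Effective Tm = 46 − 1×5 = 46 − 5 = 41°C

41°C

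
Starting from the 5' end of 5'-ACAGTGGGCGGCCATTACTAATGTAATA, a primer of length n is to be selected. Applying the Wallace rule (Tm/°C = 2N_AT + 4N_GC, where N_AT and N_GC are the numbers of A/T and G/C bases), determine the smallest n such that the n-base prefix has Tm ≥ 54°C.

First 16 bases: ACAGTGGGCGGCCATT → Tm = 52°C (< 54°C)
First 17 bases: ACAGTGGGCGGCCATTA → Tm = 54°C (≥ 54°C)
Each additional base adds 2°C (A/T) or 4°C (G/C), so Tm is non-decreasing in n; n = 17 is the first length to reach 54°C.

n = 17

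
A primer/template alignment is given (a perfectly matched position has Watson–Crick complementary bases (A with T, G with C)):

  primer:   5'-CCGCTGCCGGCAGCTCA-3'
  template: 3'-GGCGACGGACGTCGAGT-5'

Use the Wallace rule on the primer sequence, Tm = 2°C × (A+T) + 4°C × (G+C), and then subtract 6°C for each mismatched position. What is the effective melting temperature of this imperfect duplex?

54°C

Primer base counts: A=2, T=2, G=5, C=8 → A+T=4, G+C=13
Perfect-match Tm = 2(4) + 4(13) = 8 + 52 = 60°C
Mismatches (positions where the bases are not complementary): 1 (at position 9)
Effective Tm = 60 − 1×6 = 60 − 6 = 54°C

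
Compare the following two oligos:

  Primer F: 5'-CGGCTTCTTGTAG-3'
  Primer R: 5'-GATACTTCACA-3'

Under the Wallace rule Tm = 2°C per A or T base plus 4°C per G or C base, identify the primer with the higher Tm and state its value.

Primer F, 40°C

Primer F: A+T=6, G+C=7 → Tm = 2(6)+4(7) = 40°C
Primer R: A+T=7, G+C=4 → Tm = 2(7)+4(4) = 30°C
40°C vs 30°C → primer F is higher.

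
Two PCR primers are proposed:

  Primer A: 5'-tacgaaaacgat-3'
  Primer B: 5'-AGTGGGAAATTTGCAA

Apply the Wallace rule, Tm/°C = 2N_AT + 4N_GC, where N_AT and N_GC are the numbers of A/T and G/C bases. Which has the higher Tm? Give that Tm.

Primer B, 44°C

Primer A: A+T=8, G+C=4 → Tm = 2(8)+4(4) = 32°C
Primer B: A+T=10, G+C=6 → Tm = 2(10)+4(6) = 44°C
32°C vs 44°C → primer B is higher.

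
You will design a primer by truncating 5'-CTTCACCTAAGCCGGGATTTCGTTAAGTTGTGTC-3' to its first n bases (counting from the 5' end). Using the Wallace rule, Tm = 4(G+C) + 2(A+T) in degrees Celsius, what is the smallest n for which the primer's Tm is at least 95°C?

First 32 bases: CTTCACCTAAGCCGGGATTTCGTTAAGTTGTG → Tm = 94°C (< 95°C)
First 33 bases: CTTCACCTAAGCCGGGATTTCGTTAAGTTGTGT → Tm = 96°C (≥ 95°C)
Each additional base adds 2°C (A/T) or 4°C (G/C), so Tm is non-decreasing in n; n = 33 is the first length to reach 95°C.

n = 33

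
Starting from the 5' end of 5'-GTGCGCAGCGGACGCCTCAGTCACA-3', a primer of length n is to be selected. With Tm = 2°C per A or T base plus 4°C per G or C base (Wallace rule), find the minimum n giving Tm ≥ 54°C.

n = 15

First 14 bases: GTGCGCAGCGGACG → Tm = 50°C (< 54°C)
First 15 bases: GTGCGCAGCGGACGC → Tm = 54°C (≥ 54°C)
Since every base adds ≥2°C, Tm only increases with n, so the threshold is first crossed at n = 15.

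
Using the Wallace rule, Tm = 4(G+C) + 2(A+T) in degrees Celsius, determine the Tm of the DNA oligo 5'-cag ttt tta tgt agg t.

42°C

T=8, A=3, C=1, G=4
So N_AT = 11 and N_GC = 5.
Tm = 2(11) + 4(5) = 22 + 20 = 42°C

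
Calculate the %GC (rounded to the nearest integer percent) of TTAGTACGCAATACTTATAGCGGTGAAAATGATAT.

Base counts: A=13, T=11, G=7, C=4
G+C = 7 + 4 = 11 out of 35 bases
%GC = 11/35 × 100 = 31.43% ≈ 31%

31%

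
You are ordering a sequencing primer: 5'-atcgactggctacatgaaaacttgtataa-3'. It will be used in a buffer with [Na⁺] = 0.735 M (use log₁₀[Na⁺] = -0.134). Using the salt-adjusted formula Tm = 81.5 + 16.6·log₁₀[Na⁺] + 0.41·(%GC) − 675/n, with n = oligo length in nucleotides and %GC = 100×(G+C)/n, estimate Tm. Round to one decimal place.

70.1°C

Length n = 29. Base counts: T=8, A=11, G=5, C=5
G+C = 10, so %GC = 10/29 × 100 = 34.483%
Salt term: 16.6 × (-0.134) = -2.224
GC term: 0.41 × 34.483 = 14.138; length term: −675/29 = −23.276
Tm = 81.5 + (-2.224) + 14.138 − 23.276 = 70.138 → 70.1°C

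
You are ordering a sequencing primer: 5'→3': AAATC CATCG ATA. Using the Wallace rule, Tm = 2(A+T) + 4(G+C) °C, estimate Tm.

34°C

Counting bases: G=1, T=3, C=3, A=6
AT pairs contribute 9, GC pairs contribute 4.
Tm = 2(9) + 4(4) = 18 + 16 = 34°C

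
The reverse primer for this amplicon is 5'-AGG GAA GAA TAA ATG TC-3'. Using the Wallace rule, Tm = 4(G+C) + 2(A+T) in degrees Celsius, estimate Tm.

Counting bases: C=1, T=3, G=5, A=8
So N_AT = 11 and N_GC = 6.
Tm = 4·6 + 2·11 = 24 + 22 = 46°C

46°C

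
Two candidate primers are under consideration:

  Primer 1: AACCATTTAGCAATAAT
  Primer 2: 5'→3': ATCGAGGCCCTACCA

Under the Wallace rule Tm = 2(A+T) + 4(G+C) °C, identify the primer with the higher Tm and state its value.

Primer 2, 48°C

Primer 1: A+T=13, G+C=4 → Tm = 2(13)+4(4) = 42°C
Primer 2: A+T=6, G+C=9 → Tm = 2(6)+4(9) = 48°C
42°C vs 48°C → primer 2 is higher.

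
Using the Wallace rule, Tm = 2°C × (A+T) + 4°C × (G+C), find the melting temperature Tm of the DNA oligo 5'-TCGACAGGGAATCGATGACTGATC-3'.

72°C

A=7, C=5, G=7, T=5
So N_AT = 12 and N_GC = 12.
Tm = 2×12 + 4×12 = 72°C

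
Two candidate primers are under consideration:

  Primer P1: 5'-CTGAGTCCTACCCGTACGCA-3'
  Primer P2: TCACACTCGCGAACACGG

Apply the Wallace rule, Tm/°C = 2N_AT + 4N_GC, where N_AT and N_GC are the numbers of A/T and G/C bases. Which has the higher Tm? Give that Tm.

Primer P1, 64°C

Primer P1: A+T=8, G+C=12 → Tm = 2(8)+4(12) = 64°C
Primer P2: A+T=7, G+C=11 → Tm = 2(7)+4(11) = 58°C
64°C vs 58°C → primer P1 is higher.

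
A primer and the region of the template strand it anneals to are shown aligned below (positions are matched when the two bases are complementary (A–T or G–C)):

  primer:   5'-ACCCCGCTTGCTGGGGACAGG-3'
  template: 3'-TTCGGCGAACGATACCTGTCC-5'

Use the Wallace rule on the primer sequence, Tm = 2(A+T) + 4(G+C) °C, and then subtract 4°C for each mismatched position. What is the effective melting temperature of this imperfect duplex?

56°C

Primer base counts: A=3, T=3, G=8, C=7 → A+T=6, G+C=15
Perfect-match Tm = 2(6) + 4(15) = 12 + 60 = 72°C
Mismatches (positions where the bases are not complementary): 4 (at positions 2, 3, 13, 14)
Effective Tm = 72 − 4×4 = 72 − 16 = 56°C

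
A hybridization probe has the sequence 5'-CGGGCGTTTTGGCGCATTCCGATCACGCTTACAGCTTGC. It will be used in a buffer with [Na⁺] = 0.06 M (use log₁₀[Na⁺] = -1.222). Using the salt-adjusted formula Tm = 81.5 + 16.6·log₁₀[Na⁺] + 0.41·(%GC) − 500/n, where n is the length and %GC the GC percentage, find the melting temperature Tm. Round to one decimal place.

Length n = 39. Counting bases: T=11, G=11, A=5, C=12
G+C = 23, so %GC = 23/39 × 100 = 58.974%
Salt term: 16.6 × (-1.222) = -20.285
GC term: 0.41 × 58.974 = 24.179; length term: −500/39 = −12.821
Tm = 81.5 + (-20.285) + 24.179 − 12.821 = 72.573 → 72.6°C

72.6°C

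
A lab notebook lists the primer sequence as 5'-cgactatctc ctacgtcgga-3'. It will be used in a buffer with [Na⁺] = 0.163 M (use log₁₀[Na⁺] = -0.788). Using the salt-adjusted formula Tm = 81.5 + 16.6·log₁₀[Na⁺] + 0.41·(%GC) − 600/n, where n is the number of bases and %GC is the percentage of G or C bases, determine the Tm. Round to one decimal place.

Length n = 20. Base counts: A=4, C=7, G=4, T=5
G+C = 11, so %GC = 11/20 × 100 = 55%
Salt term: 16.6 × (-0.788) = -13.081
GC term: 0.41 × 55 = 22.55; length term: −600/20 = −30
Tm = 81.5 + (-13.081) + 22.55 − 30 = 60.969 → 61.0°C

61.0°C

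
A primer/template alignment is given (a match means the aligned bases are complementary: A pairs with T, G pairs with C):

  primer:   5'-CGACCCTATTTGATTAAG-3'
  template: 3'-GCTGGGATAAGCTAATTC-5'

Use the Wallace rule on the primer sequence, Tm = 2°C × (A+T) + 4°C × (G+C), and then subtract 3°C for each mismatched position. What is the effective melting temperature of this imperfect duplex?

Primer base counts: A=5, T=6, G=3, C=4 → A+T=11, G+C=7
Perfect-match Tm = 2(11) + 4(7) = 22 + 28 = 50°C
Mismatches (positions where the bases are not complementary): 1 (at position 11)
Effective Tm = 50 − 1×3 = 50 − 3 = 47°C

47°C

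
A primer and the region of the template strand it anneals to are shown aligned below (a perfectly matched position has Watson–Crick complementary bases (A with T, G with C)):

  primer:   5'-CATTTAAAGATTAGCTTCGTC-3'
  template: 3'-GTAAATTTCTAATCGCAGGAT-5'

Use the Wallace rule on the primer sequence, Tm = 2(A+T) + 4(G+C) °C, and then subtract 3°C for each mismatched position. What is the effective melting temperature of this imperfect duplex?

47°C

Primer base counts: A=6, T=8, G=3, C=4 → A+T=14, G+C=7
Perfect-match Tm = 2(14) + 4(7) = 28 + 28 = 56°C
Mismatches (positions where the bases are not complementary): 3 (at positions 16, 19, 21)
Effective Tm = 56 − 3×3 = 56 − 9 = 47°C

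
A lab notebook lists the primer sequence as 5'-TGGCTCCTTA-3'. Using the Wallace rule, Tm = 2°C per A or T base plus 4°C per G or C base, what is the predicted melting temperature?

Counting bases: C=3, A=1, T=4, G=2
AT pairs contribute 5, GC pairs contribute 5.
Tm = 4·5 + 2·5 = 20 + 10 = 30°C

30°C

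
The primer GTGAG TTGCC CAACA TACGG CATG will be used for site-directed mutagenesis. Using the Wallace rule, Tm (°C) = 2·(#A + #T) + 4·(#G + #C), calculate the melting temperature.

T=5, A=6, C=6, G=7
AT pairs contribute 11, GC pairs contribute 13.
Tm = 4·13 + 2·11 = 52 + 22 = 74°C

74°C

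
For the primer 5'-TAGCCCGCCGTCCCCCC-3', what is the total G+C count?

14

Scanning the sequence gives G=3, A=1, T=2, C=11.
Total G or C: 3 + 11 = 14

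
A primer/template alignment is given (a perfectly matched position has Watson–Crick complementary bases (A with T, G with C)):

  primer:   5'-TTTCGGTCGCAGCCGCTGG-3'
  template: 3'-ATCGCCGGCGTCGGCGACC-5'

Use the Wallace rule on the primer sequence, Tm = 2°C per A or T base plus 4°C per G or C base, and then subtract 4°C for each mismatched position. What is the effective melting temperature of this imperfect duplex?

Primer base counts: A=1, T=5, G=7, C=6 → A+T=6, G+C=13
Perfect-match Tm = 2(6) + 4(13) = 12 + 52 = 64°C
Mismatches (positions where the bases are not complementary): 3 (at positions 2, 3, 7)
Effective Tm = 64 − 3×4 = 64 − 12 = 52°C

52°C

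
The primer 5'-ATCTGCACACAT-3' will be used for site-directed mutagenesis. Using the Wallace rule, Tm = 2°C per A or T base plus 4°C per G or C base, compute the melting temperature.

34°C

Counting bases: A=4, G=1, C=4, T=3
A+T = 7, G+C = 5
Tm = 2(7) + 4(5) = 14 + 20 = 34°C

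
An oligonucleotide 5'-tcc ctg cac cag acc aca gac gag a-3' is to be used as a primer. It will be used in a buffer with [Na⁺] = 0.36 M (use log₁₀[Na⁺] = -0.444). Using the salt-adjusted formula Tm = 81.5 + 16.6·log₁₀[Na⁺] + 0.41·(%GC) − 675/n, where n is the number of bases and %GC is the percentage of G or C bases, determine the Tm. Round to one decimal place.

Length n = 25. Base counts: T=2, G=5, A=8, C=10
G+C = 15, so %GC = 15/25 × 100 = 60%
Salt term: 16.6 × (-0.444) = -7.37
GC term: 0.41 × 60 = 24.6; length term: −675/25 = −27
Tm = 81.5 + (-7.37) + 24.6 − 27 = 71.73 → 71.7°C

71.7°C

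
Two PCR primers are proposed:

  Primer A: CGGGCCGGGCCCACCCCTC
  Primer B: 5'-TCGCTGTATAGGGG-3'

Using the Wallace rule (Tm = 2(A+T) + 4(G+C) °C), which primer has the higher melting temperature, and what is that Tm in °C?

Primer A, 72°C

Primer A: A+T=2, G+C=17 → Tm = 2(2)+4(17) = 72°C
Primer B: A+T=6, G+C=8 → Tm = 2(6)+4(8) = 44°C
72°C vs 44°C → primer A is higher.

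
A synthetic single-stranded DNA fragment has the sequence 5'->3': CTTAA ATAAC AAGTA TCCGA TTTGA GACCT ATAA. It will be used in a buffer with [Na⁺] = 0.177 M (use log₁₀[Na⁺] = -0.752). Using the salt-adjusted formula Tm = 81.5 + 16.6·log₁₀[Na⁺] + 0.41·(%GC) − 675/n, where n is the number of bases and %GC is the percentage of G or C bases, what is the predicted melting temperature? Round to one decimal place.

61.2°C

Length n = 34. A=14, C=6, G=4, T=10
G+C = 10, so %GC = 10/34 × 100 = 29.412%
Salt term: 16.6 × (-0.752) = -12.483
GC term: 0.41 × 29.412 = 12.059; length term: −675/34 = −19.853
Tm = 81.5 + (-12.483) + 12.059 − 19.853 = 61.223 → 61.2°C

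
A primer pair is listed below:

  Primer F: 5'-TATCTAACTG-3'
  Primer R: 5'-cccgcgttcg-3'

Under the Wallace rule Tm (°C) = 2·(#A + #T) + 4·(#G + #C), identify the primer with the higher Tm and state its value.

Primer R, 36°C

Primer F: A+T=7, G+C=3 → Tm = 2(7)+4(3) = 26°C
Primer R: A+T=2, G+C=8 → Tm = 2(2)+4(8) = 36°C
26°C vs 36°C → primer R is higher.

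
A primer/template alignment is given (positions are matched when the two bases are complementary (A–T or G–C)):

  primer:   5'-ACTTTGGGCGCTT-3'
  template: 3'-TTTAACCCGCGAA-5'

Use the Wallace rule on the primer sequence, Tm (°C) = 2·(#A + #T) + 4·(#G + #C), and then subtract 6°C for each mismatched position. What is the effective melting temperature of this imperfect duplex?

Primer base counts: A=1, T=5, G=4, C=3 → A+T=6, G+C=7
Perfect-match Tm = 2(6) + 4(7) = 12 + 28 = 40°C
Mismatches (positions where the bases are not complementary): 2 (at positions 2, 3)
Effective Tm = 40 − 2×6 = 40 − 12 = 28°C

28°C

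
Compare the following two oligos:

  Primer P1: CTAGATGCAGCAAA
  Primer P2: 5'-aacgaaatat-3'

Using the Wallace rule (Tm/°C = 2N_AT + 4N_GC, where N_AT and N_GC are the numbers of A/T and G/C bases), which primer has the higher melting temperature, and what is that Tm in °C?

Primer P1, 40°C

Primer P1: A+T=8, G+C=6 → Tm = 2(8)+4(6) = 40°C
Primer P2: A+T=8, G+C=2 → Tm = 2(8)+4(2) = 24°C
40°C vs 24°C → primer P1 is higher.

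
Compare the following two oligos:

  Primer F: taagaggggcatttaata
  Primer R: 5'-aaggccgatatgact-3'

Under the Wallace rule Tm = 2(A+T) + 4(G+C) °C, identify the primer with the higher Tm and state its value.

Primer F: A+T=12, G+C=6 → Tm = 2(12)+4(6) = 48°C
Primer R: A+T=8, G+C=7 → Tm = 2(8)+4(7) = 44°C
48°C vs 44°C → primer F is higher.

Primer F, 48°C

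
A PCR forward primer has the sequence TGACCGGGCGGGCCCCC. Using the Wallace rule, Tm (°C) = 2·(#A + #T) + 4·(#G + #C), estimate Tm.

Scanning the sequence gives C=8, G=7, T=1, A=1.
AT pairs contribute 2, GC pairs contribute 15.
Tm = 4·15 + 2·2 = 60 + 4 = 64°C

64°C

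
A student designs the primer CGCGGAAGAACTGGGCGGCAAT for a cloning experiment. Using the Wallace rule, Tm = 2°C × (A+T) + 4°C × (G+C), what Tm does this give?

A=6, G=9, C=5, T=2
AT pairs contribute 8, GC pairs contribute 14.
Tm = 2(8) + 4(14) = 16 + 56 = 72°C

72°C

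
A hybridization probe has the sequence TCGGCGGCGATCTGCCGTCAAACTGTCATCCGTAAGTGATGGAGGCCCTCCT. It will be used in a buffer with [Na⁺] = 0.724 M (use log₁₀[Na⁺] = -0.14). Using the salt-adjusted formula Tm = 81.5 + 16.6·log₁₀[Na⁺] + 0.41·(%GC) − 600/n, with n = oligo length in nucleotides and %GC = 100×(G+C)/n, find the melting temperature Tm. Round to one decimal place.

Length n = 52. C=16, T=12, A=9, G=15
G+C = 31, so %GC = 31/52 × 100 = 59.615%
Salt term: 16.6 × (-0.14) = -2.324
GC term: 0.41 × 59.615 = 24.442; length term: −600/52 = −11.538
Tm = 81.5 + (-2.324) + 24.442 − 11.538 = 92.08 → 92.1°C

92.1°C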